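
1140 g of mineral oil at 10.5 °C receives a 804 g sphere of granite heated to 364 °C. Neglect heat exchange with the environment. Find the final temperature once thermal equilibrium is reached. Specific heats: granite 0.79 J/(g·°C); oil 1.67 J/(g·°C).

Energy conservation, ΣQ = 0:
804·0.79·(T − 364) + 1140·1.67·(T − 10.5) = 0
(635.16 + 1903.8) T = 635.16·364 + 1903.8·10.5
T ≈ 98.93 °C

T_f ≈ 98.9 °C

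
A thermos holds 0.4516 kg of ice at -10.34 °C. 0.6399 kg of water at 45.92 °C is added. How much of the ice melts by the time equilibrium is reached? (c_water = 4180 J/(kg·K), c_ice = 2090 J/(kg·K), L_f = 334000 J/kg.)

Heat available from the water dropping to 0 °C: 0.6399×4180×45.92 = 122826 J.
Warming the ice to 0 °C takes 0.4516×2090×10.34 = 9759.3 J, leaving 113067 J for melting.
Melting all 0.4516 kg of ice would need 0.4516×334000 = 150834 J.
113067 J < 150834 J, so only part of the ice melts and the system sits at 0 °C.
Mass melted = 113067/334000 ≈ 0.3385 kg.

m_melted ≈ 0.339 kg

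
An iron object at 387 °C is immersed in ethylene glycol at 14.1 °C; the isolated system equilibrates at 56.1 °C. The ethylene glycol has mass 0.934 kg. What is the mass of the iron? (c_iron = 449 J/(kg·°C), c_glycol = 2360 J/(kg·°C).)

m ≈ 0.623 kg

Net heat exchanged in the isolated system is zero:
m·449·(56.1 − 387) + 0.934·2360·(56.1 − 14.1) = 0
-148574 m = -92578
m = -92578/-148574 ≈ 0.6231 kg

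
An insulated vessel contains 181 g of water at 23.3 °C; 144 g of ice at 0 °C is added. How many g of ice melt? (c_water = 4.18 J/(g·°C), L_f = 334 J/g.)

m_melted ≈ 52.8 g

Cooling the water to 0 °C releases 181×4.18×23.3 = 17628 J.
Melting all 144 g of ice would need 144×334 = 48096 J.
Since 17628 < 48096 J, not all the ice melts; equilibrium is at 0 °C.
m_melted×334 = 17628  ⇒  m_melted ≈ 52.78 g.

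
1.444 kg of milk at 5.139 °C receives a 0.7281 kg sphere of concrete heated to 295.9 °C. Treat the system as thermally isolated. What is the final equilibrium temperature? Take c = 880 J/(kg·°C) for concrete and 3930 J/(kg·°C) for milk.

Set heat shed by the hot body equal to heat absorbed by the cold body:
0.7281·880·(295.9 − T) = 1.444·3930·(T − 5.139)
640.73(295.9 − T) = 5674.9(T − 5.139)
6315.6 T = 218755  ⇒  T ≈ 34.64 °C

T_f ≈ 34.6 °C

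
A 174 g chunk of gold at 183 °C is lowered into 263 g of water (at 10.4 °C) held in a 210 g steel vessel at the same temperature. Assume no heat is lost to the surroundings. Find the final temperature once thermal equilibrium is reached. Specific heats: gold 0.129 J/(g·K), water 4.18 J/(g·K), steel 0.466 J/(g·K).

Energy conservation, ΣQ = 0:
174·0.129·(T − 183) + 263·4.18·(T − 10.4) + 210·0.466·(T − 10.4) = 0
1219.6 T = 16558
T ≈ 13.58 °C

T_f ≈ 13.6 °C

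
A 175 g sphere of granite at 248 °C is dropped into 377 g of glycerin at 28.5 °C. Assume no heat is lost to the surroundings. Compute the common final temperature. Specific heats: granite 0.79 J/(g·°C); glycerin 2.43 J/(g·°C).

T_f ≈ 57.3 °C

|Q_granite| = |Q_glycerin|:
175·0.79·(248 − T) = 377·2.43·(T − 28.5)
138.25(248 − T) = 916.11(T − 28.5)
1054.4 T = 60395  ⇒  T ≈ 57.28 °C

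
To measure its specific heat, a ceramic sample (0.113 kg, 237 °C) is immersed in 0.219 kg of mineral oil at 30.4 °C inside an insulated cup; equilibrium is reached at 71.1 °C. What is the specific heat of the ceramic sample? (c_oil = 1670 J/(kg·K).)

m_s c (T_s − T_f) = m_oil c_oil (T_f − T_0):
0.113×c×(237 − 71.1) = 0.219×1670×(71.1 − 30.4)
18.75 c = 14885  ⇒  c ≈ 794 J/(kg·K)

c ≈ 794 J/(kg·K)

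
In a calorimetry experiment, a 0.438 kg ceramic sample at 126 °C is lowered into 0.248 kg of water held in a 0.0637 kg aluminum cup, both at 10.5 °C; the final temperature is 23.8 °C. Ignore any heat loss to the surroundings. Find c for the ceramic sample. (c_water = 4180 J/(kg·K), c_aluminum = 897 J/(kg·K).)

c ≈ 325 J/(kg·K)

Taking heat into each body as positive, Σ m c ΔT = 0:
0.438·c·(23.8 − 126) + 0.248·4180·(23.8 − 10.5) + 0.0637·897·(23.8 − 10.5) = 0
-44.76 c = -14547
c = -14547/-44.76 ≈ 325 J/(kg·K)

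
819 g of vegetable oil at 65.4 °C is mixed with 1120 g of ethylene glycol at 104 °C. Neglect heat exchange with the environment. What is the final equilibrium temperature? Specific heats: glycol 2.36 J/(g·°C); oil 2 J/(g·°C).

T_f ≈ 89.2 °C

With ΣQ=0 the equilibrium temperature is the m·c-weighted mean:
T_f = (2643.2·104 + 1638·65.4) / (2643.2 + 1638)
    = 382018 / 4281.2 ≈ 89.23 °C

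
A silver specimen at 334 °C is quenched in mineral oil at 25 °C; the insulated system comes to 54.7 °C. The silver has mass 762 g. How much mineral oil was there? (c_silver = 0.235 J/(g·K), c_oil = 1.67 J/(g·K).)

Heat lost by the silver = heat gained by the oil:
762·0.235·(334 − 54.7) = m·1.67·(54.7 − 25)
49.6 m = 50014  ⇒  m ≈ 1008 g

m ≈ 1010 g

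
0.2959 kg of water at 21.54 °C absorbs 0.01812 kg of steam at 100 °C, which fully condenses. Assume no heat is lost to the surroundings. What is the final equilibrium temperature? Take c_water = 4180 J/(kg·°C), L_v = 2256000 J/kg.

Energy conservation, ΣQ = 0:
latent heat released on condensation: 0.01812·2256000 = 40879; condensed water 100 °C→T: 75.74(T − 100); original water: 1236.9(T − 21.54)
1312.6 T = 40879 + 7574.2 + 26642 = 75095
T ≈ 57.21 °C (< 100 °C, so full condensation is consistent).

T_f ≈ 57.2 °C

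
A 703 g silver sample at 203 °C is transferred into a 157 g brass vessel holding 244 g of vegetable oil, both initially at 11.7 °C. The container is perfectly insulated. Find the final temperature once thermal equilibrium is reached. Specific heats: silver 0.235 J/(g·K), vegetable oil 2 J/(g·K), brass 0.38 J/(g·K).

T_f ≈ 56.0 °C

Setting the total heat transfer to zero:
703·0.235·(T − 203) + 244·2·(T − 11.7) + 157·0.38·(T − 11.7) = 0
165.2(T − 203) + 488(T − 11.7) + 59.66(T − 11.7) = 0
712.87 T = 39944
T = 39944/712.87 ≈ 56.03 °C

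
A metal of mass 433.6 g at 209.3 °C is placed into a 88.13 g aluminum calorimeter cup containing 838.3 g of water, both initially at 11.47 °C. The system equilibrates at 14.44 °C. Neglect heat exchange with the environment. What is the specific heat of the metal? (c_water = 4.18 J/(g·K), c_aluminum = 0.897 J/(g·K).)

c ≈ 0.126 J/(g·K)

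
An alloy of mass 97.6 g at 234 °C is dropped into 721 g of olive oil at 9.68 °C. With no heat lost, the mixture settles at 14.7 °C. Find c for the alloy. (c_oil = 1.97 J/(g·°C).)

Let T be the final temperature. ΣQ_i = 0:
97.6×c×(14.7 − 234) + 721×1.97×(14.7 − 9.68) = 0
-21404 c = -7130.3
c = -7130.3/-21404 ≈ 0.3331 J/(g·°C)

c ≈ 0.333 J/(g·°C)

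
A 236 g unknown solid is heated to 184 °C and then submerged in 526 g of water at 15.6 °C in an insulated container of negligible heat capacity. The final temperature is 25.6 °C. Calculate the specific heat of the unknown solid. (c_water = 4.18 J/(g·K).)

c ≈ 0.588 J/(g·K)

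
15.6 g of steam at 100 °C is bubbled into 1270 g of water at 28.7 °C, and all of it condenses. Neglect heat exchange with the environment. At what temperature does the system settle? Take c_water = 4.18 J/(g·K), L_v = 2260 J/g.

T_f ≈ 36.1 °C

Energy conservation, ΣQ = 0:
steam→water at 100 °C releases m L_v = 15.6·2260 = 35256
  condensate cools 100→T: 15.6·4.18·(T − 100) = 65.21(T − 100)
  water warms: 1270·4.18·(T − 28.7) = 5308.6(T − 28.7)
5373.8 T = 35256 + 6520.8 + 152357 = 194134
T ≈ 36.13 °C, under the boiling point, so the assumption holds.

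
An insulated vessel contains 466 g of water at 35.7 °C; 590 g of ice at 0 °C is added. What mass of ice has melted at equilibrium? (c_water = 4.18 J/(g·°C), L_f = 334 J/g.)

Cooling the water to 0 °C releases 466·4.18·35.7 = 69539 J.
To melt every bit of ice: 590·334 = 197060 J.
Since 69539 < 197060 J, not all the ice melts; equilibrium is at 0 °C.
Mass melted = 69539/334 ≈ 208.2 g.

m_melted ≈ 208 g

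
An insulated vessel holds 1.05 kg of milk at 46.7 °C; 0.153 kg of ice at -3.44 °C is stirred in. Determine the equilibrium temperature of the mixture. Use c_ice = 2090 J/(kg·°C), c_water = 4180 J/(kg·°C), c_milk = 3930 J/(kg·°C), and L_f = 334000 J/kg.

Energy conservation, ΣQ = 0:
ice -3.44→0 °C: 0.153×2090×3.44 = 1100; melt ice: 0.153×334000 = 51102; meltwater 0→T: 0.153×4180×T = 639.54 T; milk: 4126.5(T − 46.7)
4766 T = 192708 − 52202 = 140506
T ≈ 29.48 °C. Since T > 0 °C, the all-ice-melts assumption holds.

T_f ≈ 29.5 °C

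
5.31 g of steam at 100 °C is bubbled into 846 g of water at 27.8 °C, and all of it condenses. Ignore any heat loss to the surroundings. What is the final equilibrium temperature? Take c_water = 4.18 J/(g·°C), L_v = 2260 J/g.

T_f ≈ 31.6 °C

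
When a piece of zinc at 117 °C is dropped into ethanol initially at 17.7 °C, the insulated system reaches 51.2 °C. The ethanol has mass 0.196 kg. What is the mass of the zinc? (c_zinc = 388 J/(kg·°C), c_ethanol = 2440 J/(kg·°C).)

m ≈ 0.628 kg

Energy conservation, ΣQ = 0:
m×388×(51.2 − 117) + 0.196×2440×(51.2 − 17.7) = 0
-25530 m = -16021
m = -16021/-25530 ≈ 0.6275 kg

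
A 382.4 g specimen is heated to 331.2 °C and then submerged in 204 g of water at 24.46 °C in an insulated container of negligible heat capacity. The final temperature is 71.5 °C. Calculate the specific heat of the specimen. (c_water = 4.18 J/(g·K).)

c ≈ 0.404 J/(g·K)

Heat lost by the specimen = heat gained by the water:
382.4·c·(331.2 − 71.5) = 204·4.18·(71.5 − 24.46)
99309 c = 40112  ⇒  c ≈ 0.4039 J/(g·K)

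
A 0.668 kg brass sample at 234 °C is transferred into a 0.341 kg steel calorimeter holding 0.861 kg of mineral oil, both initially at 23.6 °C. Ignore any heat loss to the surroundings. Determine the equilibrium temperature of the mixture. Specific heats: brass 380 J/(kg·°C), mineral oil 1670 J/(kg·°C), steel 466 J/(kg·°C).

Let T be the final temperature. ΣQ_i = 0:
0.668*380*(T − 234) + 0.861*1670*(T − 23.6) + 0.341*466*(T − 23.6) = 0
253.84(T − 234) + 1437.9(T − 23.6) + 158.91(T − 23.6) = 0
1850.6 T = 97082
T = 97082/1850.6 ≈ 52.46 °C

T_f ≈ 52.5 °C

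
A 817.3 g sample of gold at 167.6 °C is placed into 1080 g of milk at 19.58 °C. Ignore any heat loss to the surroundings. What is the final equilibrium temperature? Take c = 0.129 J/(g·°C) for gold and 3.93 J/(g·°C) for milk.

T_f ≈ 23.2 °C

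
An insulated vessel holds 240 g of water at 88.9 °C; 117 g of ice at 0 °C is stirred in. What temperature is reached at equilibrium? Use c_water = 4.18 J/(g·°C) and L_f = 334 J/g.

T_f ≈ 33.6 °C

Energy conservation, ΣQ = 0:
fusion: m_ice L_f = 117×334 = 39078
  warm the meltwater: 489.06 T
  water cools: 240×4.18×(T − 88.9) = 1003.2(T − 88.9)
1492.3 T = 89184 − 39078 = 50106
T ≈ 33.58 °C (positive, so assuming full melt was valid).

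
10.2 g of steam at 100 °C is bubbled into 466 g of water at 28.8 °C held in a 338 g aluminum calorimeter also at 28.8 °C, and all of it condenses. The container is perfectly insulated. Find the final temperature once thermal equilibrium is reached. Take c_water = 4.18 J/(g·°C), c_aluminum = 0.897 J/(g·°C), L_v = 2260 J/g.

Heat gained plus heat lost sum to zero:
steam→water at 100 °C releases m L_v = 10.2·2260 = 23052
  condensate cools 100→T: 10.2·4.18·(T − 100) = 42.64(T − 100)
  water warms: 466·4.18·(T − 28.8) = 1947.9(T − 28.8)
  cup: 303.19(T − 28.8)
2293.7 T = 23052 + 4263.6 + 64831 = 92146
T ≈ 40.17 °C, under the boiling point, so the assumption holds.

T_f ≈ 40.2 °C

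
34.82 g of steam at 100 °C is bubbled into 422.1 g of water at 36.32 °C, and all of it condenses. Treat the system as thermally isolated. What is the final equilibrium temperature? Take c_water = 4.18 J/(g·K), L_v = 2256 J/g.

Energy balance with sensible and latent terms:
latent heat released on condensation: 34.82×2256 = 78554
  condensate cools 100→T: 34.82×4.18×(T − 100) = 145.55(T − 100)
  original water: 1764.4(T − 36.32)
1909.9 T = 78554 + 14555 + 64082 = 157191
T ≈ 82.30 °C, under the boiling point, so the assumption holds.

T_f ≈ 82.3 °C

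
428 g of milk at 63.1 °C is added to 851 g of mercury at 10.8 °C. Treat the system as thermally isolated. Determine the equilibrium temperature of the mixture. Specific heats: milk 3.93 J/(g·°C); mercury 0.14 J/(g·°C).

T_f ≈ 59.6 °C

Net heat exchanged in the isolated system is zero:
428×3.93×(T − 63.1) + 851×0.14×(T − 10.8) = 0
(1682 + 119.14) T = 1682×63.1 + 119.14×10.8
T ≈ 59.64 °C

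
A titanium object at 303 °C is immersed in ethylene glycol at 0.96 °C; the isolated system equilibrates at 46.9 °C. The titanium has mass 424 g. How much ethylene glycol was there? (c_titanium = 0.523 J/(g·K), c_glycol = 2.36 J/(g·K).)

Heat lost by the titanium = heat gained by the glycol:
424·0.523·(303 − 46.9) = m·2.36·(46.9 − 0.96)
108.42 m = 56791  ⇒  m ≈ 523.8 g

m ≈ 524 g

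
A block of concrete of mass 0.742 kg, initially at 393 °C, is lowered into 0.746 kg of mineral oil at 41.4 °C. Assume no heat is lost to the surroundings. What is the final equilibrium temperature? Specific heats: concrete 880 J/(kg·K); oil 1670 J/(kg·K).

T_f ≈ 162.3 °C

|Q_concrete| = |Q_oil|:
0.742*880*(393 − T) = 0.746*1670*(T − 41.4)
652.96(393 − T) = 1245.8(T − 41.4)
1898.8 T = 308190  ⇒  T ≈ 162.31 °C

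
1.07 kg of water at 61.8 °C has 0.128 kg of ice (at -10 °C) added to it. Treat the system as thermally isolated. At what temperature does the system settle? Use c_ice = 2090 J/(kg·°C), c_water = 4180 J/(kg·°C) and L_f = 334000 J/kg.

T_f ≈ 46.1 °C

Conservation of energy gives ΣQ = 0:
warm ice to 0 °C: 0.128·2090·(0 − (-10)) = 2675.2
  latent heat to melt: 0.128·334000 = 42752
  meltwater 0→T: 0.128·4180·T = 535.04 T
  water: 4472.6(T − 61.8)
5007.6 T = 276407 − 45427 = 230979
T ≈ 46.13 °C — above 0 °C, consistent with complete melting.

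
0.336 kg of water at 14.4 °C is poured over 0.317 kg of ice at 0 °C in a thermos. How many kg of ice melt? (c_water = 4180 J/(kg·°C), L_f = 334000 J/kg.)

Heat available from the water dropping to 0 °C: 0.336·4180·14.4 = 20225 J.
Fully melting the ice requires m_ice L_f = 0.317·334000 = 105878 J.
Since 20225 < 105878 J, not all the ice melts; equilibrium is at 0 °C.
m_melted·334000 = 20225  ⇒  m_melted ≈ 0.06055 kg.

m_melted ≈ 0.0606 kg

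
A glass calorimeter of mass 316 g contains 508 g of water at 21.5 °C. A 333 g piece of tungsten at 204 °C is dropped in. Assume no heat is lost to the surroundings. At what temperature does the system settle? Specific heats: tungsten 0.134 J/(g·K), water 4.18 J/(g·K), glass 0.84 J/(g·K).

T_f is the heat-capacity-weighted average of the initial temperatures:
T_f = (44.62*204 + 2123.4*21.5 + 265.44*21.5) / (44.62 + 2123.4 + 265.44)
    = 60464 / 2433.5 ≈ 24.85 °C

T_f ≈ 24.8 °C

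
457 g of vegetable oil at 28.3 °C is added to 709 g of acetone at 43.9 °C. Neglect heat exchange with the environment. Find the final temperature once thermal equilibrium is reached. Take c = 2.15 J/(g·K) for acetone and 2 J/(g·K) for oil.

Heat lost by the acetone equals heat gained by the oil:
709*2.15*(43.9 − T) = 457*2*(T − 28.3)
1524.3(43.9 − T) = 914(T − 28.3)
2438.3 T = 92785  ⇒  T ≈ 38.05 °C

T_f ≈ 38.1 °C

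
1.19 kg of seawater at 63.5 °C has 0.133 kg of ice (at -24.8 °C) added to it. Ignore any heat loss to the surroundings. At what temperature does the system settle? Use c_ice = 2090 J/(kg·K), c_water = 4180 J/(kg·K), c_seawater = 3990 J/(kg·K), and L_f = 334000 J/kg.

T_f ≈ 47.2 °C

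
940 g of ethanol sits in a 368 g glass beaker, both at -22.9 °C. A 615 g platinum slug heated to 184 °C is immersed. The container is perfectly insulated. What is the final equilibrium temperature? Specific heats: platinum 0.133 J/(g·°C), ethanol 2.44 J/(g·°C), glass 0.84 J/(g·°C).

Net heat exchanged in the isolated system is zero:
615·0.133·(T − 184) + 940·2.44·(T − (-22.9)) + 368·0.84·(T − (-22.9)) = 0
2684.5 T = -44552
T = -44552 / 2684.5 = -16.6 °C

T_f ≈ -16.6 °C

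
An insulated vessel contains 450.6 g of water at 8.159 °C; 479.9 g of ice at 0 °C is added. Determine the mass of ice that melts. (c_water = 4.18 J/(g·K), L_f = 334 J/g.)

m_melted ≈ 46 g

Heat available from the water dropping to 0 °C: 450.6×4.18×8.159 = 15368 J.
Fully melting the ice requires m_ice L_f = 479.9×334 = 160287 J.
That's not enough to melt it all — equilibrium is at 0 °C with ice remaining.
Mass melted = 15368/334 ≈ 46.01 g.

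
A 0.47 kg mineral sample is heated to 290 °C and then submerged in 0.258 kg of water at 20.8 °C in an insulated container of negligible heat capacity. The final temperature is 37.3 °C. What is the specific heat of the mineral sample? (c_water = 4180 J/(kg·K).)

c ≈ 150 J/(kg·K)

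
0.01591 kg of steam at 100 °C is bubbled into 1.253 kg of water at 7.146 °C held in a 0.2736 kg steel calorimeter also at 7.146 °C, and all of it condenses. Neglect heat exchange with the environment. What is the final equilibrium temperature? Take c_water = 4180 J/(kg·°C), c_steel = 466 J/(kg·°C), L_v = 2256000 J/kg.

Conservation of energy gives ΣQ = 0:
condense steam: −0.01591·2256000 = −35893
  condensate cools 100→T: 0.01591·4180·(T − 100) = 66.5(T − 100)
  original water: 5237.5(T − 7.146)
  steel cup: 0.2736·466·(T − 7.146) = 127.5(T − 7.146)
5431.5 T = 35893 + 6650.4 + 38339 = 80882
T ≈ 14.89 °C — below 100 °C, confirming all the steam condensed.

T_f ≈ 14.9 °C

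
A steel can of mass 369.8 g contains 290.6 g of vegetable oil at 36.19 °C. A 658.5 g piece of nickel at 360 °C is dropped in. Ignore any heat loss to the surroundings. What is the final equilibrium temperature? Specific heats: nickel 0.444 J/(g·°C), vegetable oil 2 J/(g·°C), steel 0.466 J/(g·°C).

T_f ≈ 126.7 °C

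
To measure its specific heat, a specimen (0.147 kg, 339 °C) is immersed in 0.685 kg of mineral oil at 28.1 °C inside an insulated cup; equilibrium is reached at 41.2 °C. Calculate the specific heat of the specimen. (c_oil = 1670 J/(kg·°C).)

m_s c (T_s − T_f) = m_oil c_oil (T_f − T_0):
0.147×c×(339 − 41.2) = 0.685×1670×(41.2 − 28.1)
43.78 c = 14986  ⇒  c ≈ 342.3 J/(kg·°C)

c ≈ 342 J/(kg·°C)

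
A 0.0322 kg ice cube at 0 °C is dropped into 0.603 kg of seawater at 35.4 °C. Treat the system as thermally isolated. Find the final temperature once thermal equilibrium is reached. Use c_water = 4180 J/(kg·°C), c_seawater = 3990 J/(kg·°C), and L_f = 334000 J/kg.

T_f ≈ 29.3 °C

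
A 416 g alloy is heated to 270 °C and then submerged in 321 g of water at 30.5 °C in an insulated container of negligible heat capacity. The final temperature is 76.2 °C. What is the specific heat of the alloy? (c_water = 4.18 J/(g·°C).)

c ≈ 0.761 J/(g·°C)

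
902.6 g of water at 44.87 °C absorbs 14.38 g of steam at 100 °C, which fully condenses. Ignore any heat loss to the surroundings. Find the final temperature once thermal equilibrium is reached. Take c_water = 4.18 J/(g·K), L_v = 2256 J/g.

Heat gained plus heat lost sum to zero:
steam→water at 100 °C releases m L_v = 14.38×2256 = 32441; condensed water 100 °C→T: 60.11(T − 100); original water: 3772.9(T − 44.87)
3833 T = 32441 + 6010.8 + 169289 = 207741
T ≈ 54.20 °C, under the boiling point, so the assumption holds.

T_f ≈ 54.2 °C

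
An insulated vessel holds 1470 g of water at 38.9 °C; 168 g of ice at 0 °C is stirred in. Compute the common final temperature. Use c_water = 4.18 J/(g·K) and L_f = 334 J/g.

T_f ≈ 26.7 °C

Energy balance with sensible and latent terms:
fusion: m_ice L_f = 168×334 = 56112; warm the meltwater: 702.24 T; water: 6144.6(T − 38.9)
6846.8 T = 239025 − 56112 = 182913
T ≈ 26.71 °C — above 0 °C, consistent with complete melting.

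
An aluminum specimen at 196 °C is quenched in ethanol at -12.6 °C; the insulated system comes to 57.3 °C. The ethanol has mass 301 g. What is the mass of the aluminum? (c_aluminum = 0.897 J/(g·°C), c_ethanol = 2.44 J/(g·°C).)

m ≈ 413 g

Conservation of energy gives ΣQ = 0:
m×0.897×(57.3 − 196) + 301×2.44×(57.3 − (-12.6)) = 0
-124.41 m = -51337
m = -51337/-124.41 ≈ 412.6 g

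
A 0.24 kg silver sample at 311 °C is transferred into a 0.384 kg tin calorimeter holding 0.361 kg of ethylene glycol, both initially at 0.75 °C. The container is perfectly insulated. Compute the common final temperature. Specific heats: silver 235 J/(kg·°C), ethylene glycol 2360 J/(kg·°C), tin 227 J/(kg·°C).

T_f ≈ 18.3 °C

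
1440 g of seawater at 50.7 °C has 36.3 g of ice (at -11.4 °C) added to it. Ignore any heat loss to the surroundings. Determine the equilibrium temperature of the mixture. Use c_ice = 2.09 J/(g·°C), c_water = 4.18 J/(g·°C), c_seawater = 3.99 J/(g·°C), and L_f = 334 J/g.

Conservation of energy gives ΣQ = 0:
warm ice to 0 °C: 36.3·2.09·(0 − (-11.4)) = 864.88
  latent heat to melt: 36.3·334 = 12124
  meltwater 0→T: 36.3·4.18·T = 151.73 T
  seawater: 5745.6(T − 50.7)
5897.3 T = 291302 − 12989 = 278313
T ≈ 47.19 °C. Since T > 0 °C, the all-ice-melts assumption holds.

T_f ≈ 47.2 °C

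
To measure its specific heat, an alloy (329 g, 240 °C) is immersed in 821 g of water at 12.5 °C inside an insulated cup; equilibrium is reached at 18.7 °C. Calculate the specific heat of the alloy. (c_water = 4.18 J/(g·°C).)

c ≈ 0.292 J/(g·°C)

Heat lost by the alloy = heat gained by the water:
329·c·(240 − 18.7) = 821·4.18·(18.7 − 12.5)
72808 c = 21277  ⇒  c ≈ 0.2922 J/(g·°C)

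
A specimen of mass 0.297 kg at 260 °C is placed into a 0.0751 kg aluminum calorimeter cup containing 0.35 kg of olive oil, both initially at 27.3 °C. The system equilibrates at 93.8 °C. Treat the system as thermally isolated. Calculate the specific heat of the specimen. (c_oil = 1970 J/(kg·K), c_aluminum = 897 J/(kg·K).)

c ≈ 1020 J/(kg·K)

Net heat exchanged in the isolated system is zero:
0.297×c×(93.8 − 260) + 0.35×1970×(93.8 − 27.3) + 0.0751×897×(93.8 − 27.3) = 0
-49.36 c = -50332
c = -50332/-49.36 ≈ 1020 J/(kg·K)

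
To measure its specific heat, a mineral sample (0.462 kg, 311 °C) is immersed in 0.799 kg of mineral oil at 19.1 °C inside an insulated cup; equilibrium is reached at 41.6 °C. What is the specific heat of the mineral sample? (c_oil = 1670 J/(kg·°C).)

Net heat exchanged in the isolated system is zero:
0.462×c×(41.6 − 311) + 0.799×1670×(41.6 − 19.1) = 0
-124.46 c = -30022
c = -30022/-124.46 ≈ 241.2 J/(kg·°C)

c ≈ 241 J/(kg·°C)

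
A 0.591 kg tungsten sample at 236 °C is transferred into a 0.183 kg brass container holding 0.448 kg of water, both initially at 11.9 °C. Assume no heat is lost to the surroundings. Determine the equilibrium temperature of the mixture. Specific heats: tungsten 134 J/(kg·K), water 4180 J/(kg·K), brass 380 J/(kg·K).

T_f ≈ 20.7 °C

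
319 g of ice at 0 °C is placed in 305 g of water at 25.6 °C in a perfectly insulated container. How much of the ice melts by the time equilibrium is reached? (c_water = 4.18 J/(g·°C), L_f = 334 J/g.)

m_melted ≈ 97.7 g

Water can give up m c ΔT = 305·4.18·25.6 = 32637 J before reaching 0 °C.
To melt every bit of ice: 319·334 = 106546 J.
32637 J < 106546 J, so only part of the ice melts and the system sits at 0 °C.
m_melt = 32637 / L_f = 97.72 g.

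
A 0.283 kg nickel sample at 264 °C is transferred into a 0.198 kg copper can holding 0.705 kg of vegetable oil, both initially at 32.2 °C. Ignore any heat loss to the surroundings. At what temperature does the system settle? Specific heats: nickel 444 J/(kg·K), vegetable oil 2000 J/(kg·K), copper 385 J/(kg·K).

T_f ≈ 50.3 °C

With ΣQ=0 the equilibrium temperature is the m·c-weighted mean:
T_f = (125.65×264 + 1410×32.2 + 76.23×32.2) / (125.65 + 1410 + 76.23)
    = 81029 / 1611.9 ≈ 50.27 °C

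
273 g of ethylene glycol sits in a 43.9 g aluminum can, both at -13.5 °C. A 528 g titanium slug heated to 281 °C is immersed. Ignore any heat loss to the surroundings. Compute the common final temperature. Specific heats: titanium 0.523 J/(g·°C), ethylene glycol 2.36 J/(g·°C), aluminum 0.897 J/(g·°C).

Heat gained plus heat lost sum to zero:
528×0.523×(T − 281) + 273×2.36×(T − (-13.5)) + 43.9×0.897×(T − (-13.5)) = 0
276.14(T − 281) + 644.28(T − (-13.5)) + 39.38(T − (-13.5)) = 0
(276.14 + 644.28 + 39.38) T = 276.14×281 + 644.28×(-13.5) + 39.38×(-13.5)
T ≈ 71.23 °C

T_f ≈ 71.2 °C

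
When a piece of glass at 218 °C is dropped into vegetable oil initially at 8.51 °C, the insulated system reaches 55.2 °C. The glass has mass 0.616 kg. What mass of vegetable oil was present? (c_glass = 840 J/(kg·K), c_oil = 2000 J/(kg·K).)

m ≈ 0.902 kg

Heat lost by the glass = heat gained by the oil:
0.616·840·(218 − 55.2) = m·2000·(55.2 − 8.51)
93380 m = 84239  ⇒  m ≈ 0.9021 kg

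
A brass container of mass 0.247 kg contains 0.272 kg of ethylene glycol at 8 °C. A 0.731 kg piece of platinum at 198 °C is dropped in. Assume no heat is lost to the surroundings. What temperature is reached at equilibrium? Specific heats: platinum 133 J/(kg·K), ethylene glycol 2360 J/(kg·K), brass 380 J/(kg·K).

T_f ≈ 30.2 °C

Net heat exchanged in the isolated system is zero:
0.731×133×(T − 198) + 0.272×2360×(T − 8) + 0.247×380×(T − 8) = 0
97.22(T − 198) + 641.92(T − 8) + 93.86(T − 8) = 0
833 T = 25136
T = 25136 / 833 = 30.2 °C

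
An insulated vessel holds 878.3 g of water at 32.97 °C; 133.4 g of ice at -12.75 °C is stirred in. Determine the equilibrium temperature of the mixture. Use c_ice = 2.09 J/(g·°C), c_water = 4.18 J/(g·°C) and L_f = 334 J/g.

Energy conservation, ΣQ = 0:
ice -12.75→0 °C: 133.4·2.09·12.75 = 3554.8
  latent heat to melt: 133.4·334 = 44556
  meltwater 0→T: 133.4·4.18·T = 557.61 T
  water cools: 878.3·4.18·(T − 32.97) = 3671.3(T − 32.97)
4228.9 T = 121043 − 48110 = 72932
T ≈ 17.25 °C (positive, so assuming full melt was valid).

T_f ≈ 17.2 °C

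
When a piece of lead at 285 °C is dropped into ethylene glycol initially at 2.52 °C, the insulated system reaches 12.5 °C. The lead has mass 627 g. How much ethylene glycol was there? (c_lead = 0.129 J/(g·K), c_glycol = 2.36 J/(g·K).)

m ≈ 936 g

Heat lost by the lead = heat gained by the glycol:
627·0.129·(285 − 12.5) = m·2.36·(12.5 − 2.52)
23.55 m = 22041  ⇒  m ≈ 935.8 g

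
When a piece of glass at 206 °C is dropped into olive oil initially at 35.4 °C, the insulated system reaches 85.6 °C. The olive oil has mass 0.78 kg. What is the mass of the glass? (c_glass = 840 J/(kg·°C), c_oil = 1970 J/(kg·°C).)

m ≈ 0.763 kg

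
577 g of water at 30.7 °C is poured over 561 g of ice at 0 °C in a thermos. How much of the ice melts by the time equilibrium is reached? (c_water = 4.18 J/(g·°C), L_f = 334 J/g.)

m_melted ≈ 222 g

Cooling the water to 0 °C releases 577·4.18·30.7 = 74044 J.
Melting all 561 g of ice would need 561·334 = 187374 J.
Since 74044 < 187374 J, not all the ice melts; equilibrium is at 0 °C.
m_melted·334 = 74044  ⇒  m_melted ≈ 221.7 g.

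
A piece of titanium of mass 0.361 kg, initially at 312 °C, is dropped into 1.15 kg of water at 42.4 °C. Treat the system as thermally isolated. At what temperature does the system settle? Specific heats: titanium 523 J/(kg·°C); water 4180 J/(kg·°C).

T_f ≈ 52.6 °C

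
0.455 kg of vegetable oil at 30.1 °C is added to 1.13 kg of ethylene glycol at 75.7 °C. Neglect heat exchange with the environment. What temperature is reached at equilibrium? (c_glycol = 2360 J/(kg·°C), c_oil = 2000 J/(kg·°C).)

|Q_glycol| = |Q_oil|:
1.13×2360×(75.7 − T) = 0.455×2000×(T − 30.1)
2666.8(75.7 − T) = 910(T − 30.1)
3576.8 T = 229268  ⇒  T ≈ 64.10 °C

T_f ≈ 64.1 °C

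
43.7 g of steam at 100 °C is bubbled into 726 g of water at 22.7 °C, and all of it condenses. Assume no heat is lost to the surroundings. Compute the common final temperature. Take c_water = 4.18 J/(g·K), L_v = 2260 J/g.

Energy conservation, ΣQ = 0:
condense steam: −43.7·2260 = −98762
  condensate cools 100→T: 43.7·4.18·(T − 100) = 182.67(T − 100)
  original water: 3034.7(T − 22.7)
3217.3 T = 98762 + 18267 + 68887 = 185916
T ≈ 57.79 °C, under the boiling point, so the assumption holds.

T_f ≈ 57.8 °C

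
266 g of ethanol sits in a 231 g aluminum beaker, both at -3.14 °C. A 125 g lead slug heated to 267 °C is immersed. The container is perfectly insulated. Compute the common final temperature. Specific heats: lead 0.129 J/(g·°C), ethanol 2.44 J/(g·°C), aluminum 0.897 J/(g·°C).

T_f ≈ 1.9 °C

Energy conservation, ΣQ = 0:
125*0.129*(T − 267) + 266*2.44*(T − (-3.14)) + 231*0.897*(T − (-3.14)) = 0
(16.12 + 649.04 + 207.21) T = 16.12*267 + 649.04*(-3.14) + 207.21*(-3.14)
T ≈ 1.85 °C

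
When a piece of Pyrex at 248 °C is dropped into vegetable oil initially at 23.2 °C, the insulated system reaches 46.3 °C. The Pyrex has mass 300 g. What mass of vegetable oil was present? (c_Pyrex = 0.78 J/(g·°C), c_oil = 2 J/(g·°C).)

Heat gained plus heat lost sum to zero:
300·0.78·(46.3 − 248) + m·2·(46.3 − 23.2) = 0
46.2 m = 47198
m = 47198/46.2 ≈ 1022 g

m ≈ 1020 g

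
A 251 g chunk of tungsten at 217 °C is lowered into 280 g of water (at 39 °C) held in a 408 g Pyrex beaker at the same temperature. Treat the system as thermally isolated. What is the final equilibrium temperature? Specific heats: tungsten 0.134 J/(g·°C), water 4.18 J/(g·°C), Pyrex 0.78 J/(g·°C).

Taking heat into each body as positive, Σ m c ΔT = 0:
251·0.134·(T − 217) + 280·4.18·(T − 39) + 408·0.78·(T − 39) = 0
1522.3 T = 65356
T = 65356 / 1522.3 = 42.9 °C

T_f ≈ 42.9 °C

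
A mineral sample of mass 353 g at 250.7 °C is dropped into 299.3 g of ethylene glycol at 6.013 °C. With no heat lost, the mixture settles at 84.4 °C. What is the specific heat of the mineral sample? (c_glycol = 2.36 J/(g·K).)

Net heat exchanged in the isolated system is zero:
353×c×(84.4 − 250.7) + 299.3×2.36×(84.4 − 6.013) = 0
-58704 c = -55369
c = -55369/-58704 ≈ 0.9432 J/(g·K)

c ≈ 0.943 J/(g·K)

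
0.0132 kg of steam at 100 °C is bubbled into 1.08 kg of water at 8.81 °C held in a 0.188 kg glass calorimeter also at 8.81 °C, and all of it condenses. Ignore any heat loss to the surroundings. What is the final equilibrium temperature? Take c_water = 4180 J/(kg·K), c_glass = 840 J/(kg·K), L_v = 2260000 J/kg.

Heat gained plus heat lost sum to zero:
condense steam: −0.0132·2260000 = −29832; condensate cools 100→T: 0.0132·4180·(T − 100) = 55.18(T − 100); original water: 4514.4(T − 8.81); cup: 157.92(T − 8.81)
4727.5 T = 29832 + 5517.6 + 41163 = 76513
T ≈ 16.18 °C — below 100 °C, confirming all the steam condensed.

T_f ≈ 16.2 °C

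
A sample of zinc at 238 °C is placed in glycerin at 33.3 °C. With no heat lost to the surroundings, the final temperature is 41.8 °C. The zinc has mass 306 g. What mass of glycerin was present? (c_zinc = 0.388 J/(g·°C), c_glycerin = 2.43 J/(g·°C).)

Heat lost by the zinc = heat gained by the glycerin:
306·0.388·(238 − 41.8) = m·2.43·(41.8 − 33.3)
20.66 m = 23294  ⇒  m ≈ 1128 g

m ≈ 1130 g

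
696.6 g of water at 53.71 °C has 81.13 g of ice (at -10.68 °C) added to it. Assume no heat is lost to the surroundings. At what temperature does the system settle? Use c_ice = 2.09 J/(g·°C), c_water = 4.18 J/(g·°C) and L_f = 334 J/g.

Sum of m c ΔT and latent-heat terms is zero:
warm ice to 0 °C: 81.13·2.09·(0 − (-10.68)) = 1810.9; melt ice: 81.13·334 = 27097; meltwater 0→T: 81.13·4.18·T = 339.12 T; water: 2911.8(T − 53.71)
3250.9 T = 156392 − 28908 = 127484
T ≈ 39.21 °C — above 0 °C, consistent with complete melting.

T_f ≈ 39.2 °C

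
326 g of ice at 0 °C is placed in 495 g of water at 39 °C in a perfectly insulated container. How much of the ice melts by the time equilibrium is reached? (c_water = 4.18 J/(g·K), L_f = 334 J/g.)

m_melted ≈ 242 g

Water can give up m c ΔT = 495×4.18×39 = 80695 J before reaching 0 °C.
Fully melting the ice requires m_ice L_f = 326×334 = 108884 J.
80695 J < 108884 J, so only part of the ice melts and the system sits at 0 °C.
Mass melted = 80695/334 ≈ 241.6 g.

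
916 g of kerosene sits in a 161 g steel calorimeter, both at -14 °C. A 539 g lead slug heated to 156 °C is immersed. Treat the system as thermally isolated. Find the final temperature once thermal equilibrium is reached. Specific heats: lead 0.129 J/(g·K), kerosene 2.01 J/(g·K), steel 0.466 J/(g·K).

T_f ≈ -8.0 °C

Energy conservation, ΣQ = 0:
539*0.129*(T − 156) + 916*2.01*(T − (-14)) + 161*0.466*(T − (-14)) = 0
69.53(T − 156) + 1841.2(T − (-14)) + 75.03(T − (-14)) = 0
(69.53 + 1841.2 + 75.03) T = 69.53*156 + 1841.2*(-14) + 75.03*(-14)
T = -15980/1985.7 ≈ -8.05 °C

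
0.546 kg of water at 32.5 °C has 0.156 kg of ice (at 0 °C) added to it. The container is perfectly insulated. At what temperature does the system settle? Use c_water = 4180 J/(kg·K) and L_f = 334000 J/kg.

T_f ≈ 7.5 °C

Energy conservation, ΣQ = 0:
latent heat to melt: 0.156×334000 = 52104
  warm the meltwater: 652.08 T
  water: 2282.3(T − 32.5)
2934.4 T = 74174 − 52104 = 22070
T ≈ 7.52 °C. Since T > 0 °C, the all-ice-melts assumption holds.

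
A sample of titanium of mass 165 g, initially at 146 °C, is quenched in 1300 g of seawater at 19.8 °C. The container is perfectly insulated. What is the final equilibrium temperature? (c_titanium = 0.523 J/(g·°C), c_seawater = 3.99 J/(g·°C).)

Let T be the final temperature. ΣQ_i = 0:
165·0.523·(T − 146) + 1300·3.99·(T − 19.8) = 0
86.3(T − 146) + 5187(T − 19.8) = 0
5273.3 T = 115302
T = 115302 / 5273.3 = 21.9 °C

T_f ≈ 21.9 °C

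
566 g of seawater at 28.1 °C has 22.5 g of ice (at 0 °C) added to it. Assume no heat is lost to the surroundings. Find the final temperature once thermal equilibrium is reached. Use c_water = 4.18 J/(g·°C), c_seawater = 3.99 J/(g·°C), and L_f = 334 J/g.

T_f ≈ 23.8 °C

Conservation of energy gives ΣQ = 0:
latent heat to melt: 22.5·334 = 7515
  warm the meltwater: 94.05 T
  seawater: 2258.3(T − 28.1)
2352.4 T = 63459 − 7515 = 55944
T ≈ 23.78 °C (positive, so assuming full melt was valid).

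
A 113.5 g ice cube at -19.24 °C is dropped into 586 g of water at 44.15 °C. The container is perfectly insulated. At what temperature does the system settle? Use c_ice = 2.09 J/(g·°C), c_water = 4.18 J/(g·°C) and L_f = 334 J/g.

T_f ≈ 22.5 °C

Net heat exchanged in the isolated system is zero:
ice -19.24→0 °C: 113.5·2.09·19.24 = 4564
  melt ice: 113.5·334 = 37909
  warm the meltwater: 474.43 T
  water: 2449.5(T − 44.15)
2923.9 T = 108145 − 42473 = 65672
T ≈ 22.46 °C — above 0 °C, consistent with complete melting.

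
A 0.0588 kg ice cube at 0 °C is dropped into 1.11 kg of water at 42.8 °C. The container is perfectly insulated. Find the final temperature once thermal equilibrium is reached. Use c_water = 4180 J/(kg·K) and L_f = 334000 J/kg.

Taking heat into each body as positive, Σ m c ΔT = 0:
melt ice: 0.0588×334000 = 19639; warm the meltwater: 245.78 T; water: 4639.8(T − 42.8)
4885.6 T = 198583 − 19639 = 178944
T ≈ 36.63 °C — above 0 °C, consistent with complete melting.

T_f ≈ 36.6 °C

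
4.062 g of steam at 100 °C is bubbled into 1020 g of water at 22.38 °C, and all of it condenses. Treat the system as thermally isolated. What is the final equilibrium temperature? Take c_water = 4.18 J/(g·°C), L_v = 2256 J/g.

T_f ≈ 24.8 °C

Energy balance with sensible and latent terms:
latent heat released on condensation: 4.062×2256 = 9163.9; condensate cools 100→T: 4.062×4.18×(T − 100) = 16.98(T − 100); original water: 4263.6(T − 22.38)
4280.6 T = 9163.9 + 1697.9 + 95419 = 106281
T ≈ 24.83 °C (< 100 °C, so full condensation is consistent).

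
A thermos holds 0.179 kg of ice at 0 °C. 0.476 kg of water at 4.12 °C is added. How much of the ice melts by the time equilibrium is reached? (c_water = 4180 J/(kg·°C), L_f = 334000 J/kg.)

Heat available from the water dropping to 0 °C: 0.476·4180·4.12 = 8197.5 J.
Melting all 0.179 kg of ice would need 0.179·334000 = 59786 J.
That's not enough to melt it all — equilibrium is at 0 °C with ice remaining.
Mass melted = 8197.5/334000 ≈ 0.02454 kg.

m_melted ≈ 0.0245 kg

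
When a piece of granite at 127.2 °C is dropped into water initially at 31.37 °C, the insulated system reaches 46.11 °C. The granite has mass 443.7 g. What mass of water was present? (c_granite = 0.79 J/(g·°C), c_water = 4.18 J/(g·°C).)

m ≈ 461 g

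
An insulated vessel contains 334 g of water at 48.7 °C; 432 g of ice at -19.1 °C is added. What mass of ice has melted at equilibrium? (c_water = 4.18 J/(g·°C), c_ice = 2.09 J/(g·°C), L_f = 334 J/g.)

m_melted ≈ 152 g

Water can give up m c ΔT = 334×4.18×48.7 = 67991 J before reaching 0 °C.
Warming the ice to 0 °C takes 432×2.09×19.1 = 17245 J, leaving 50746 J for melting.
To melt every bit of ice: 432×334 = 144288 J.
50746 J < 144288 J, so only part of the ice melts and the system sits at 0 °C.
m_melt = 50746 / L_f = 151.9 g.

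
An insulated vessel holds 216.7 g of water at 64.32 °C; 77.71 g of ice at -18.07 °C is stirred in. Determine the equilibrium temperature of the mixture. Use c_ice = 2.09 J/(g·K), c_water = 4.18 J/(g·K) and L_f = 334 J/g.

Let T be the final temperature. ΣQ_i = 0:
ice -18.07→0 °C: 77.71×2.09×18.07 = 2934.8
  fusion: m_ice L_f = 77.71×334 = 25955
  warm the meltwater: 324.83 T
  water: 905.81(T − 64.32)
1230.6 T = 58261 − 28890 = 29371
T ≈ 23.87 °C — above 0 °C, consistent with complete melting.

T_f ≈ 23.9 °C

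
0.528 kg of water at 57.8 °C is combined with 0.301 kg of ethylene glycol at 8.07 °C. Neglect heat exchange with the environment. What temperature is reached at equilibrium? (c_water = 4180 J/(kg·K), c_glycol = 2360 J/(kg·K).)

T_f ≈ 45.7 °C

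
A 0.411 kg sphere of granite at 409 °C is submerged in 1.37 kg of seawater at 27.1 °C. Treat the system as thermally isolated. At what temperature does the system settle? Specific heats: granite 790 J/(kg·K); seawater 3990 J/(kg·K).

T_f ≈ 48.5 °C

T_f = Σ m_i c_i T_i / Σ m_i c_i:
T_f = (324.69·409 + 5466.3·27.1) / (324.69 + 5466.3)
    = 280935 / 5791 ≈ 48.51 °C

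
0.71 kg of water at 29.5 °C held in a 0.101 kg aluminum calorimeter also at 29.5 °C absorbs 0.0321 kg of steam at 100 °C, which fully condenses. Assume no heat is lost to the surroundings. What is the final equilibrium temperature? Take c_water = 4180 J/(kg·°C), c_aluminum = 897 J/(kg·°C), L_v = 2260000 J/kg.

Energy balance with sensible and latent terms:
latent heat released on condensation: 0.0321·2260000 = 72546; condensate cools 100→T: 0.0321·4180·(T − 100) = 134.18(T − 100); water warms: 0.71·4180·(T − 29.5) = 2967.8(T − 29.5); aluminum cup: 0.101·897·(T − 29.5) = 90.6(T − 29.5)
3192.6 T = 72546 + 13418 + 90223 = 176187
T ≈ 55.19 °C (< 100 °C, so full condensation is consistent).

T_f ≈ 55.2 °C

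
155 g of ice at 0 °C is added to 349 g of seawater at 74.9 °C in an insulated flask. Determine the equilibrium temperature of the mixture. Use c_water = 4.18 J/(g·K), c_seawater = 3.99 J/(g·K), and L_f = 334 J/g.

T_f ≈ 25.7 °C

Heat gained plus heat lost sum to zero:
fusion: m_ice L_f = 155×334 = 51770
  meltwater 0→T: 155×4.18×T = 647.9 T
  seawater: 1392.5(T − 74.9)
2040.4 T = 104299 − 51770 = 52529
T ≈ 25.74 °C. Since T > 0 °C, the all-ice-melts assumption holds.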